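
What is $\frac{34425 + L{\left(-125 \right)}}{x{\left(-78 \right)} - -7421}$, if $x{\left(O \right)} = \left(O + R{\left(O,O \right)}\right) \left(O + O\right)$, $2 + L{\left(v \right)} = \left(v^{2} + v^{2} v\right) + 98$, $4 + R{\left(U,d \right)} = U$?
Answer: $- \frac{1902979}{32381} \approx -58.768$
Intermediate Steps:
$R{\left(U,d \right)} = -4 + U$
$L{\left(v \right)} = 96 + v^{2} + v^{3}$ ($L{\left(v \right)} = -2 + \left(\left(v^{2} + v^{2} v\right) + 98\right) = -2 + \left(\left(v^{2} + v^{3}\right) + 98\right) = -2 + \left(98 + v^{2} + v^{3}\right) = 96 + v^{2} + v^{3}$)
$x{\left(O \right)} = 2 O \left(-4 + 2 O\right)$ ($x{\left(O \right)} = \left(O + \left(-4 + O\right)\right) \left(O + O\right) = \left(-4 + 2 O\right) 2 O = 2 O \left(-4 + 2 O\right)$)
$\frac{34425 + L{\left(-125 \right)}}{x{\left(-78 \right)} - -7421} = \frac{34425 + \left(96 + \left(-125\right)^{2} + \left(-125\right)^{3}\right)}{4 \left(-78\right) \left(-2 - 78\right) - -7421} = \frac{34425 + \left(96 + 15625 - 1953125\right)}{4 \left(-78\right) \left(-80\right) + \left(-5983 + 13404\right)} = \frac{34425 - 1937404}{24960 + 7421} = - \frac{1902979}{32381}$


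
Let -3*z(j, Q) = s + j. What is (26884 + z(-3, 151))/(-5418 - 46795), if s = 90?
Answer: -26855/52213 ≈ -0.51434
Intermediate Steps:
z(j, Q) = -30 - j/3 (z(j, Q) = -(90 + j)/3 = -30 - j/3)
(26884 + z(-3, 151))/(-5418 - 46795) = (26884 + (-30 - 1/3*(-3)))/(-5418 - 46795) = (26884 + (-30 + 1))/(-52213) = (26884 - 29)*(-1/52213) = 26855*(-1/52213) = -26855/52213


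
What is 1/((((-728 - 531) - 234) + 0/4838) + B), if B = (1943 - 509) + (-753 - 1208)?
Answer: -1/2020 ≈ -0.00049505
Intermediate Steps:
B = -527 (B = 1434 - 1961 = -527)
1/((((-728 - 531) - 234) + 0/4838) + B) = 1/((((-728 - 531) - 234) + 0/4838) - 527) = 1/(((-1259 - 234) + 0*(1/4838)) - 527) = 1/((-1493 + 0) - 527) = 1/(-1493 - 527) = 1/(-2020) = -1/2020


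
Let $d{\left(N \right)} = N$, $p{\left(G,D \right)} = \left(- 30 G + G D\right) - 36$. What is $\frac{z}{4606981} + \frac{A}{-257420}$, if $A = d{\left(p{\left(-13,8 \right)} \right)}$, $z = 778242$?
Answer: $\frac{19918331039}{118592904902} \approx 0.16796$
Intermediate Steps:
$p{\left(G,D \right)} = -36 - 30 G + D G$ ($p{\left(G,D \right)} = \left(- 30 G + D G\right) - 36 = -36 - 30 G + D G$)
$A = 250$ ($A = -36 - -390 + 8 \left(-13\right) = -36 + 390 - 104 = 250$)
$\frac{z}{4606981} + \frac{A}{-257420} = \frac{778242}{4606981} + \frac{250}{-257420} = 778242 \cdot \frac{1}{4606981} + 250 \left(- \frac{1}{257420}\right) = \frac{778242}{4606981} - \frac{25}{25742} = \frac{19918331039}{118592904902}$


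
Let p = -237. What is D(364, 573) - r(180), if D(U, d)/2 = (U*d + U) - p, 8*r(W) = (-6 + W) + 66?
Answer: 418316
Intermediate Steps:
r(W) = 15/2 + W/8 (r(W) = ((-6 + W) + 66)/8 = (60 + W)/8 = 15/2 + W/8)
D(U, d) = 474 + 2*U + 2*U*d (D(U, d) = 2*((U*d + U) - 1*(-237)) = 2*((U + U*d) + 237) = 2*(237 + U + U*d) = 474 + 2*U + 2*U*d)
D(364, 573) - r(180) = (474 + 2*364 + 2*364*573) - (15/2 + (1/8)*180) = (474 + 728 + 417144) - (15/2 + 45/2) = 418346 - 1*30 = 418346 - 30 = 418316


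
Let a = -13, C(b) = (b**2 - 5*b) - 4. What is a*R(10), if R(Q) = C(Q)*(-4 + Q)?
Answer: -3588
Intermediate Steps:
C(b) = -4 + b**2 - 5*b
R(Q) = (-4 + Q)*(-4 + Q**2 - 5*Q) (R(Q) = (-4 + Q**2 - 5*Q)*(-4 + Q) = (-4 + Q)*(-4 + Q**2 - 5*Q))
a*R(10) = -(-13)*(-4 + 10)*(4 - 1*10**2 + 5*10) = -(-13)*6*(4 - 1*100 + 50) = -(-13)*6*(4 - 100 + 50) = -(-13)*6*(-46) = -13*276 = -3588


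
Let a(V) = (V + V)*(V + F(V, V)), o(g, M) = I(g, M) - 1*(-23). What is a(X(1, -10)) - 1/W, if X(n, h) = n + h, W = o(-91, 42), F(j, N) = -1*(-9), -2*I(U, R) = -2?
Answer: -1/24 ≈ -0.041667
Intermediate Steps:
I(U, R) = 1 (I(U, R) = -1/2*(-2) = 1)
F(j, N) = 9
o(g, M) = 24 (o(g, M) = 1 - 1*(-23) = 1 + 23 = 24)
W = 24
X(n, h) = h + n
a(V) = 2*V*(9 + V) (a(V) = (V + V)*(V + 9) = (2*V)*(9 + V) = 2*V*(9 + V))
a(X(1, -10)) - 1/W = 2*(-10 + 1)*(9 + (-10 + 1)) - 1/24 = 2*(-9)*(9 - 9) - 1*1/24 = 2*(-9)*0 - 1/24 = 0 - 1/24 = -1/24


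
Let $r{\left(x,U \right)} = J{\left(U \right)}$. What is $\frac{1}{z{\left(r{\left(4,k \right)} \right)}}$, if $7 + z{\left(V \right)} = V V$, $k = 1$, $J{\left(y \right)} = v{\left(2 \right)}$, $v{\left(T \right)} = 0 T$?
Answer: $- \frac{1}{7} \approx -0.14286$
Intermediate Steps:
$v{\left(T \right)} = 0$
$J{\left(y \right)} = 0$
$r{\left(x,U \right)} = 0$
$z{\left(V \right)} = -7 + V^{2}$ ($z{\left(V \right)} = -7 + V V = -7 + V^{2}$)
$\frac{1}{z{\left(r{\left(4,k \right)} \right)}} = \frac{1}{-7 + 0^{2}} = \frac{1}{-7 + 0} = \frac{1}{-7} = - \frac{1}{7}$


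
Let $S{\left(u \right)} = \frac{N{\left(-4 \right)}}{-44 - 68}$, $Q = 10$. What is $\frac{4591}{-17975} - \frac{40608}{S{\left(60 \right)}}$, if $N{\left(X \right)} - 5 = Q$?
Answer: $\frac{5450130449}{17975} \approx 3.0321 \cdot 10^{5}$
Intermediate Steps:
$N{\left(X \right)} = 15$ ($N{\left(X \right)} = 5 + 10 = 15$)
$S{\left(u \right)} = - \frac{15}{112}$ ($S{\left(u \right)} = \frac{15}{-44 - 68} = \frac{15}{-112} = 15 \left(- \frac{1}{112}\right) = - \frac{15}{112}$)
$\frac{4591}{-17975} - \frac{40608}{S{\left(60 \right)}} = \frac{4591}{-17975} - \frac{40608}{- \frac{15}{112}} = 4591 \left(- \frac{1}{17975}\right) - - \frac{1516032}{5} = - \frac{4591}{17975} + \frac{1516032}{5} = \frac{5450130449}{17975}$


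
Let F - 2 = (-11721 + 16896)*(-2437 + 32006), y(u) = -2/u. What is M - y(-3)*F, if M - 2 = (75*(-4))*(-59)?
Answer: -305986048/3 ≈ -1.0200e+8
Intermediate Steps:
M = 17702 (M = 2 + (75*(-4))*(-59) = 2 - 300*(-59) = 2 + 17700 = 17702)
F = 153019577 (F = 2 + (-11721 + 16896)*(-2437 + 32006) = 2 + 5175*29569 = 2 + 153019575 = 153019577)
M - y(-3)*F = 17702 - (-2/(-3))*153019577 = 17702 - (-2*(-⅓))*153019577 = 17702 - 2*153019577/3 = 17702 - 1*306039154/3 = 17702 - 306039154/3 = -305986048/3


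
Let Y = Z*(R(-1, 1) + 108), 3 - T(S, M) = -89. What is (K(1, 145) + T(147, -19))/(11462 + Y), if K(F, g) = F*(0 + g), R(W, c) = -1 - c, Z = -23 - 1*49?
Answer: 237/3830 ≈ 0.061880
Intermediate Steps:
Z = -72 (Z = -23 - 49 = -72)
T(S, M) = 92 (T(S, M) = 3 - 1*(-89) = 3 + 89 = 92)
K(F, g) = F*g
Y = -7632 (Y = -72*((-1 - 1*1) + 108) = -72*((-1 - 1) + 108) = -72*(-2 + 108) = -72*106 = -7632)
(K(1, 145) + T(147, -19))/(11462 + Y) = (1*145 + 92)/(11462 - 7632) = (145 + 92)/3830 = 237*(1/3830) = 237/3830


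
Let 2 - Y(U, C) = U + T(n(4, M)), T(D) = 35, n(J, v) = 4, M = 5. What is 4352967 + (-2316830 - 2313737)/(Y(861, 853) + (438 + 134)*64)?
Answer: 155457232871/35714 ≈ 4.3528e+6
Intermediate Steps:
Y(U, C) = -33 - U (Y(U, C) = 2 - (U + 35) = 2 - (35 + U) = 2 + (-35 - U) = -33 - U)
4352967 + (-2316830 - 2313737)/(Y(861, 853) + (438 + 134)*64) = 4352967 + (-2316830 - 2313737)/((-33 - 1*861) + (438 + 134)*64) = 4352967 - 4630567/((-33 - 861) + 572*64) = 4352967 - 4630567/(-894 + 36608) = 4352967 - 4630567/35714 = 155457232871/35714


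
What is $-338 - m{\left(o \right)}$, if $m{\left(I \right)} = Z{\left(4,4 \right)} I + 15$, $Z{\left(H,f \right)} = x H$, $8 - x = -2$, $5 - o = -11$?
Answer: $-993$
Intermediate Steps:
$o = 16$ ($o = 5 - -11 = 5 + 11 = 16$)
$x = 10$ ($x = 8 - -2 = 8 + 2 = 10$)
$Z{\left(H,f \right)} = 10 H$
$m{\left(I \right)} = 15 + 40 I$ ($m{\left(I \right)} = 10 \cdot 4 I + 15 = 40 I + 15 = 15 + 40 I$)
$-338 - m{\left(o \right)} = -338 - \left(15 + 40 \cdot 16\right) = -338 - \left(15 + 640\right) = -338 - 655 = -993$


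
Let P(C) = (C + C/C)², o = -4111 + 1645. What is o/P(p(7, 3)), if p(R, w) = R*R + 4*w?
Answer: -1233/1922 ≈ -0.64152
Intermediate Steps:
o = -2466
p(R, w) = R² + 4*w
P(C) = (1 + C)² (P(C) = (C + 1)² = (1 + C)²)
o/P(p(7, 3)) = -2466/(1 + (7² + 4*3))² = -2466/(1 + (49 + 12))² = -2466/(1 + 61)² = -2466/(62²) = -2466/3844 = -2466*1/3844 = -1233/1922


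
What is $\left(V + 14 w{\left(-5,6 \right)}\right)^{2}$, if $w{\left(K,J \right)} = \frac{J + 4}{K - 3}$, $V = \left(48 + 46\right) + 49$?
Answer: $\frac{63001}{4} \approx 15750.0$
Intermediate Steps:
$V = 143$ ($V = 94 + 49 = 143$)
$w{\left(K,J \right)} = \frac{4 + J}{-3 + K}$
$\left(V + 14 w{\left(-5,6 \right)}\right)^{2} = \left(143 + 14 \frac{4 + 6}{-3 - 5}\right)^{2} = \left(143 + 14 \frac{1}{-8} \cdot 10\right)^{2} = \left(143 + 14 \left(\left(- \frac{1}{8}\right) 10\right)\right)^{2} = \left(143 + 14 \left(- \frac{5}{4}\right)\right)^{2} = \left(143 - \frac{35}{2}\right)^{2} = \left(\frac{251}{2}\right)^{2} = \frac{63001}{4}$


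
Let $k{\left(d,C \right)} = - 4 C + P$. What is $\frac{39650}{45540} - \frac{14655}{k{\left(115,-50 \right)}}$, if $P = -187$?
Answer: $- \frac{66687325}{59202} \approx -1126.4$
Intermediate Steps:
$k{\left(d,C \right)} = -187 - 4 C$ ($k{\left(d,C \right)} = - 4 C - 187 = -187 - 4 C$)
$\frac{39650}{45540} - \frac{14655}{k{\left(115,-50 \right)}} = \frac{39650}{45540} - \frac{14655}{-187 - -200} = 39650 \cdot \frac{1}{45540} - \frac{14655}{-187 + 200} = \frac{3965}{4554} - \frac{14655}{13} = - \frac{66687325}{59202}$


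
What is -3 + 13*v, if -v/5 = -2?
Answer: 127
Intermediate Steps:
v = 10 (v = -5*(-2) = 10)
-3 + 13*v = -3 + 13*10 = -3 + 130 = 127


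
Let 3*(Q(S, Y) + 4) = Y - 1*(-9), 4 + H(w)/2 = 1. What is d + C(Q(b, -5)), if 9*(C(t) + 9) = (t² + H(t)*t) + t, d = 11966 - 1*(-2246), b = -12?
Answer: 1150627/81 ≈ 14205.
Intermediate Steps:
H(w) = -6 (H(w) = -8 + 2*1 = -8 + 2 = -6)
Q(S, Y) = -1 + Y/3 (Q(S, Y) = -4 + (Y - 1*(-9))/3 = -4 + (Y + 9)/3 = -4 + (9 + Y)/3 = -4 + (3 + Y/3) = -1 + Y/3)
d = 14212 (d = 11966 + 2246 = 14212)
C(t) = -9 - 5*t/9 + t²/9 (C(t) = -9 + ((t² - 6*t) + t)/9 = -9 + (t² - 5*t)/9 = -9 + (-5*t/9 + t²/9) = -9 - 5*t/9 + t²/9)
d + C(Q(b, -5)) = 14212 + (-9 - 5*(-1 + (⅓)*(-5))/9 + (-1 + (⅓)*(-5))²/9) = 14212 + (-9 - 5*(-1 - 5/3)/9 + (-1 - 5/3)²/9) = 14212 + (-9 - 5/9*(-8/3) + (-8/3)²/9) = 14212 + (-9 + 40/27 + (⅑)*(64/9)) = 14212 + (-9 + 40/27 + 64/81) = 14212 - 545/81 = 1150627/81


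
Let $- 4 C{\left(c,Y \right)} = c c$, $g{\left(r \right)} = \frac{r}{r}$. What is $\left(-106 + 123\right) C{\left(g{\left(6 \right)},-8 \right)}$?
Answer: $- \frac{17}{4} \approx -4.25$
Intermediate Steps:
$g{\left(r \right)} = 1$
$C{\left(c,Y \right)} = - \frac{c^{2}}{4}$ ($C{\left(c,Y \right)} = - \frac{c c}{4} = - \frac{c^{2}}{4}$)
$\left(-106 + 123\right) C{\left(g{\left(6 \right)},-8 \right)} = \left(-106 + 123\right) \left(- \frac{1^{2}}{4}\right) = 17 \left(\left(- \frac{1}{4}\right) 1\right) = 17 \left(- \frac{1}{4}\right) = - \frac{17}{4}$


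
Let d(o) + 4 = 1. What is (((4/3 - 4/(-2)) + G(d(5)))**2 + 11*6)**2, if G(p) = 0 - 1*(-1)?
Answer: 582169/81 ≈ 7187.3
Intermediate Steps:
d(o) = -3 (d(o) = -4 + 1 = -3)
G(p) = 1 (G(p) = 0 + 1 = 1)
(((4/3 - 4/(-2)) + G(d(5)))**2 + 11*6)**2 = (((4/3 - 4/(-2)) + 1)**2 + 11*6)**2 = (((4*(1/3) - 4*(-1/2)) + 1)**2 + 66)**2 = (((4/3 + 2) + 1)**2 + 66)**2 = ((10/3 + 1)**2 + 66)**2 = ((13/3)**2 + 66)**2 = (169/9 + 66)**2 = (763/9)**2 = 582169/81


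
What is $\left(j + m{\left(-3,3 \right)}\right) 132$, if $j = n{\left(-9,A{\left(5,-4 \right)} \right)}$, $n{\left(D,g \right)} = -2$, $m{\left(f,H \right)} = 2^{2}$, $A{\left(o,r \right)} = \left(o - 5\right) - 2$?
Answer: $264$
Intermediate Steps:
$A{\left(o,r \right)} = -7 + o$ ($A{\left(o,r \right)} = \left(-5 + o\right) - 2 = -7 + o$)
$m{\left(f,H \right)} = 4$
$j = -2$
$\left(j + m{\left(-3,3 \right)}\right) 132 = \left(-2 + 4\right) 132 = 2 \cdot 132 = 264$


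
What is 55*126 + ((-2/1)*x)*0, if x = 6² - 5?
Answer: 6930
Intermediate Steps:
x = 31 (x = 36 - 5 = 31)
55*126 + ((-2/1)*x)*0 = 55*126 + (-2/1*31)*0 = 6930 + (-2*1*31)*0 = 6930 - 2*31*0 = 6930 - 62*0 = 6930 + 0 = 6930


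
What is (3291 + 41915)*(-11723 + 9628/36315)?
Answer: -19244696755102/36315 ≈ -5.2994e+8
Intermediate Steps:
(3291 + 41915)*(-11723 + 9628/36315) = 45206*(-11723 + 9628*(1/36315)) = 45206*(-11723 + 9628/36315) = 45206*(-425711117/36315) = -19244696755102/36315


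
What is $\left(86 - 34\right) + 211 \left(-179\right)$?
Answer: $-37717$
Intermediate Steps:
$\left(86 - 34\right) + 211 \left(-179\right) = 52 - 37769 = -37717$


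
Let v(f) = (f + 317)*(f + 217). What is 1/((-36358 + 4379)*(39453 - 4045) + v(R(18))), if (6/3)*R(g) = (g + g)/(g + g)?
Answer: -4/4528973503 ≈ -8.8320e-10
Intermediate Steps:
R(g) = ½ (R(g) = ((g + g)/(g + g))/2 = ((2*g)/((2*g)))/2 = ((2*g)*(1/(2*g)))/2 = (½)*1 = ½)
v(f) = (217 + f)*(317 + f) (v(f) = (317 + f)*(217 + f) = (217 + f)*(317 + f))
1/((-36358 + 4379)*(39453 - 4045) + v(R(18))) = 1/((-36358 + 4379)*(39453 - 4045) + (68789 + (½)² + 534*(½))) = 1/(-31979*35408 + (68789 + ¼ + 267)) = 1/(-1132312432 + 276225/4) = 1/(-4528973503/4) = -4/4528973503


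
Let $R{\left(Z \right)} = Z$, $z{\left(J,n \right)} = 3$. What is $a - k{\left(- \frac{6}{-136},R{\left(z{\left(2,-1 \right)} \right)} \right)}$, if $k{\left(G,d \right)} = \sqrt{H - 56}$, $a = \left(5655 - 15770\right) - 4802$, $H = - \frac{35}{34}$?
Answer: $-14917 - \frac{i \sqrt{65926}}{34} \approx -14917.0 - 7.5518 i$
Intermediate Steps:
$H = - \frac{35}{34}$ ($H = \left(-35\right) \frac{1}{34} = - \frac{35}{34} \approx -1.0294$)
$a = -14917$ ($a = -10115 - 4802 = -14917$)
$k{\left(G,d \right)} = \frac{i \sqrt{65926}}{34}$ ($k{\left(G,d \right)} = \sqrt{- \frac{35}{34} - 56} = \sqrt{- \frac{1939}{34}} = \frac{i \sqrt{65926}}{34}$)
$a - k{\left(- \frac{6}{-136},R{\left(z{\left(2,-1 \right)} \right)} \right)} = -14917 - \frac{i \sqrt{65926}}{34}$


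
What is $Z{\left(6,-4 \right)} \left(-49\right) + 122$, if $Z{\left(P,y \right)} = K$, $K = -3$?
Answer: $269$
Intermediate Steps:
$Z{\left(P,y \right)} = -3$
$Z{\left(6,-4 \right)} \left(-49\right) + 122 = \left(-3\right) \left(-49\right) + 122 = 147 + 122 = 269$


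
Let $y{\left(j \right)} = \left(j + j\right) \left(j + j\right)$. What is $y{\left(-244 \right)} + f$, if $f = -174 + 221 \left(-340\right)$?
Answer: $162830$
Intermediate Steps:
$y{\left(j \right)} = 4 j^{2}$ ($y{\left(j \right)} = 2 j 2 j = 4 j^{2}$)
$f = -75314$ ($f = -174 - 75140 = -75314$)
$y{\left(-244 \right)} + f = 4 \left(-244\right)^{2} - 75314 = 4 \cdot 59536 - 75314 = 238144 - 75314 = 162830$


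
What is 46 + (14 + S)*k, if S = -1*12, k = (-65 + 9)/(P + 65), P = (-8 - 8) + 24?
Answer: 3246/73 ≈ 44.466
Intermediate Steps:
P = 8 (P = -16 + 24 = 8)
k = -56/73 (k = (-65 + 9)/(8 + 65) = -56/73 ≈ -0.76712)
S = -12
46 + (14 + S)*k = 46 + (14 - 12)*(-56/73) = 46 + 2*(-56/73) = 46 - 112/73 = 3246/73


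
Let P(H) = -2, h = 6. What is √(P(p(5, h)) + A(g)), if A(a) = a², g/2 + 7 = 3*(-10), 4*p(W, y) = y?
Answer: √5474 ≈ 73.986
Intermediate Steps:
p(W, y) = y/4
g = -74 (g = -14 + 2*(3*(-10)) = -14 + 2*(-30) = -14 - 60 = -74)
√(P(p(5, h)) + A(g)) = √(-2 + (-74)²) = √(-2 + 5476) = √5474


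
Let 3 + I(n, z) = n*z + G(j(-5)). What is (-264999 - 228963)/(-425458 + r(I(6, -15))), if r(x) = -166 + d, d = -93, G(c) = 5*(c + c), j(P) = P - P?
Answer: 493962/425717 ≈ 1.1603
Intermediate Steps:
j(P) = 0
G(c) = 10*c (G(c) = 5*(2*c) = 10*c)
I(n, z) = -3 + n*z (I(n, z) = -3 + (n*z + 10*0) = -3 + (n*z + 0) = -3 + n*z)
r(x) = -259 (r(x) = -166 - 93 = -259)
(-264999 - 228963)/(-425458 + r(I(6, -15))) = (-264999 - 228963)/(-425458 - 259) = -493962/(-425717) = -493962*(-1/425717) = 493962/425717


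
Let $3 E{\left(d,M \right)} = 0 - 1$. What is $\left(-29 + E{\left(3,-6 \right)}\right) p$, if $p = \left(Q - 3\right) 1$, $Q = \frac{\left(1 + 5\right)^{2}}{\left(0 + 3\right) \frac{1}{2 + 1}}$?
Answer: $-968$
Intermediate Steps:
$E{\left(d,M \right)} = - \frac{1}{3}$ ($E{\left(d,M \right)} = \frac{0 - 1}{3} = \frac{1}{3} \left(-1\right) = - \frac{1}{3}$)
$Q = 36$ ($Q = \frac{6^{2}}{3 \cdot \frac{1}{3}} = \frac{36}{3 \cdot \frac{1}{3}} = \frac{36}{1} = 36 \cdot 1 = 36$)
$p = 33$ ($p = \left(36 - 3\right) 1 = 33 \cdot 1 = 33$)
$\left(-29 + E{\left(3,-6 \right)}\right) p = \left(-29 - \frac{1}{3}\right) 33 = \left(- \frac{88}{3}\right) 33 = -968$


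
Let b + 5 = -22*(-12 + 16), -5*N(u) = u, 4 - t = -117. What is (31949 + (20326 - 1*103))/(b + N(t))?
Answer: -130430/293 ≈ -445.15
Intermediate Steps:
t = 121 (t = 4 - 1*(-117) = 4 + 117 = 121)
N(u) = -u/5
b = -93 (b = -5 - 22*(-12 + 16) = -5 - 22*4 = -5 - 88 = -93)
(31949 + (20326 - 1*103))/(b + N(t)) = (31949 + (20326 - 1*103))/(-93 - 1/5*121) = (31949 + (20326 - 103))/(-93 - 121/5) = (31949 + 20223)/(-586/5) = 52172*(-5/586) = -130430/293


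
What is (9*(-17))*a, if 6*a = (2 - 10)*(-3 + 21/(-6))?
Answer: -1326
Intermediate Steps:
a = 26/3 (a = ((2 - 10)*(-3 + 21/(-6)))/6 = (-8*(-3 + 21*(-⅙)))/6 = (-8*(-3 - 7/2))/6 = (-8*(-13/2))/6 = (⅙)*52 = 26/3 ≈ 8.6667)
(9*(-17))*a = (9*(-17))*(26/3) = -153*26/3 = -1326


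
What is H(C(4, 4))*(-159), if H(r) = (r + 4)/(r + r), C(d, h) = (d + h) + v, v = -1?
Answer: -1749/14 ≈ -124.93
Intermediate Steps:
C(d, h) = -1 + d + h (C(d, h) = (d + h) - 1 = -1 + d + h)
H(r) = (4 + r)/(2*r) (H(r) = (4 + r)/((2*r)) = (4 + r)*(1/(2*r)) = (4 + r)/(2*r))
H(C(4, 4))*(-159) = ((4 + (-1 + 4 + 4))/(2*(-1 + 4 + 4)))*(-159) = ((1/2)*(4 + 7)/7)*(-159) = ((1/2)*(1/7)*11)*(-159) = (11/14)*(-159) = -1749/14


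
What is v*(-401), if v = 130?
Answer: -52130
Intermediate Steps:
v*(-401) = 130*(-401) = -52130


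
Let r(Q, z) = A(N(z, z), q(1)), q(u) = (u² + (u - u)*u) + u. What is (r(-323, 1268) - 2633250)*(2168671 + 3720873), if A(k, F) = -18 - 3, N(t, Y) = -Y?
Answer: -15508765418424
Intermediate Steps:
q(u) = u + u² (q(u) = (u² + 0*u) + u = (u² + 0) + u = u² + u = u + u²)
A(k, F) = -21
r(Q, z) = -21
(r(-323, 1268) - 2633250)*(2168671 + 3720873) = (-21 - 2633250)*(2168671 + 3720873) = -2633271*5889544 = -15508765418424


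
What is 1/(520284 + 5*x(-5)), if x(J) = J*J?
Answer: 1/520409 ≈ 1.9216e-6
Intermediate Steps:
x(J) = J²
1/(520284 + 5*x(-5)) = 1/(520284 + 5*(-5)²) = 1/(520284 + 5*25) = 1/(520284 + 125) = 1/520409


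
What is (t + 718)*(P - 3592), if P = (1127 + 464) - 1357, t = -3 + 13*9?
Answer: -2793856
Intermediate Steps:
t = 114 (t = -3 + 117 = 114)
P = 234 (P = 1591 - 1357 = 234)
(t + 718)*(P - 3592) = (114 + 718)*(234 - 3592) = 832*(-3358) = -2793856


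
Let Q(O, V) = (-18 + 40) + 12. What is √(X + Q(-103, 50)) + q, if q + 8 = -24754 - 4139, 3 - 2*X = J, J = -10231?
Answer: -28901 + √5151 ≈ -28829.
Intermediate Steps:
Q(O, V) = 34 (Q(O, V) = 22 + 12 = 34)
X = 5117 (X = 3/2 - ½*(-10231) = 3/2 + 10231/2 = 5117)
q = -28901 (q = -8 + (-24754 - 4139) = -8 - 28893 = -28901)
√(X + Q(-103, 50)) + q = √(5117 + 34) - 28901 = √5151 - 28901 = -28901 + √5151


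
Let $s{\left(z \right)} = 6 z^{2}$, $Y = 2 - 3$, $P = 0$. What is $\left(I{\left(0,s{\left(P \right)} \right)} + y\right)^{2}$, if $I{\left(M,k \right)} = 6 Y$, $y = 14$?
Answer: $64$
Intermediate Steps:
$Y = -1$ ($Y = 2 - 3 = -1$)
$I{\left(M,k \right)} = -6$ ($I{\left(M,k \right)} = 6 \left(-1\right) = -6$)
$\left(I{\left(0,s{\left(P \right)} \right)} + y\right)^{2} = \left(-6 + 14\right)^{2} = 8^{2} = 64$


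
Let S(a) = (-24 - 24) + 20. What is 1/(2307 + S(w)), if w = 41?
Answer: 1/2279 ≈ 0.00043879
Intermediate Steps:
S(a) = -28 (S(a) = -48 + 20 = -28)
1/(2307 + S(w)) = 1/(2307 - 28) = 1/2279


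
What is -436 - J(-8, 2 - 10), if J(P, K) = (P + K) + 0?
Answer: -420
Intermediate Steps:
J(P, K) = K + P (J(P, K) = (K + P) + 0 = K + P)
-436 - J(-8, 2 - 10) = -436 - ((2 - 10) - 8) = -436 - (-8 - 8) = -436 - 1*(-16) = -436 + 16 = -420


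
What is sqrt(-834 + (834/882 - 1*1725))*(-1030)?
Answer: -1030*I*sqrt(1128102)/21 ≈ -52095.0*I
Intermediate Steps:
sqrt(-834 + (834/882 - 1*1725))*(-1030) = sqrt(-834 + (834*(1/882) - 1725))*(-1030) = sqrt(-834 + (139/147 - 1725))*(-1030) = sqrt(-834 - 253436/147)*(-1030) = sqrt(-376034/147)*(-1030) = (I*sqrt(1128102)/21)*(-1030) = -1030*I*sqrt(1128102)/21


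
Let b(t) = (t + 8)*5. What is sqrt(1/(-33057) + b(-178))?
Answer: I*sqrt(103205610523)/11019 ≈ 29.155*I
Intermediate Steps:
b(t) = 40 + 5*t (b(t) = (8 + t)*5 = 40 + 5*t)
sqrt(1/(-33057) + b(-178)) = sqrt(1/(-33057) + (40 + 5*(-178))) = sqrt(-1/33057 + (40 - 890)) = sqrt(-1/33057 - 850) = sqrt(-28098451/33057) = I*sqrt(103205610523)/11019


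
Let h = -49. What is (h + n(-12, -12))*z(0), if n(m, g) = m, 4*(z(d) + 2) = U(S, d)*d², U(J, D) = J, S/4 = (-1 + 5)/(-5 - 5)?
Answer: 122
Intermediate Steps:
S = -8/5 (S = 4*((-1 + 5)/(-5 - 5)) = 4*(4/(-10)) = 4*(4*(-⅒)) = 4*(-⅖) = -8/5 ≈ -1.6000)
z(d) = -2 - 2*d²/5 (z(d) = -2 + (-8*d²/5)/4 = -2 - 2*d²/5)
(h + n(-12, -12))*z(0) = (-49 - 12)*(-2 - ⅖*0²) = -61*(-2 - ⅖*0) = -61*(-2 + 0) = -61*(-2) = 122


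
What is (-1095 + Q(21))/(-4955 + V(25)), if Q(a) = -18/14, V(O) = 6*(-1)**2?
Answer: 7674/34643 ≈ 0.22152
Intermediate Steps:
V(O) = 6 (V(O) = 6*1 = 6)
Q(a) = -9/7 (Q(a) = -18*1/14 = -9/7)
(-1095 + Q(21))/(-4955 + V(25)) = (-1095 - 9/7)/(-4955 + 6) = -7674/7/(-4949) = -7674/7*(-1/4949) = 7674/34643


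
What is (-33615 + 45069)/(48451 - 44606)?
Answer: 11454/3845 ≈ 2.9789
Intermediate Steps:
(-33615 + 45069)/(48451 - 44606) = 11454/3845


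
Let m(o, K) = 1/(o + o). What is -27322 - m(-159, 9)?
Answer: -8688395/318 ≈ -27322.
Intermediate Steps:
m(o, K) = 1/(2*o)
-27322 - m(-159, 9) = -27322 - 1/(2*(-159)) = -27322 - (-1)/(2*159) = -27322 - 1*(-1/318) = -27322 + 1/318 = -8688395/318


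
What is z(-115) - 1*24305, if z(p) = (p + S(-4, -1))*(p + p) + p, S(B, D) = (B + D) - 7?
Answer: 4790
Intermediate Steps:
S(B, D) = -7 + B + D
z(p) = p + 2*p*(-12 + p) (z(p) = (p + (-7 - 4 - 1))*(p + p) + p = (p - 12)*(2*p) + p = (-12 + p)*(2*p) + p = 2*p*(-12 + p) + p = p + 2*p*(-12 + p))
z(-115) - 1*24305 = -115*(-23 + 2*(-115)) - 1*24305 = -115*(-23 - 230) - 24305 = -115*(-253) - 24305 = 29095 - 24305 = 4790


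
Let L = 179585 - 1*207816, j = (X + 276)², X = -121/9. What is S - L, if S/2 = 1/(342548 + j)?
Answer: 940943662429/33330157 ≈ 28231.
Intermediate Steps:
X = -121/9 ≈ -13.444
j = 5583769/81 (j = (-121/9 + 276)² = (2363/9)² = 5583769/81 ≈ 68935.)
L = -28231 (L = 179585 - 207816 = -28231)
S = 162/33330157 (S = 2/(342548 + 5583769/81) = 2/(33330157/81) = 2*(81/33330157) = 162/33330157 ≈ 4.8605e-6)
S - L = 162/33330157 - 1*(-28231) = 162/33330157 + 28231 = 940943662429/33330157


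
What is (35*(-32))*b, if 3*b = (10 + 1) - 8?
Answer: -1120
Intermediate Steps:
b = 1 (b = ((10 + 1) - 8)/3 = (11 - 8)/3 = (⅓)*3 = 1)
(35*(-32))*b = (35*(-32))*1 = -1120*1 = -1120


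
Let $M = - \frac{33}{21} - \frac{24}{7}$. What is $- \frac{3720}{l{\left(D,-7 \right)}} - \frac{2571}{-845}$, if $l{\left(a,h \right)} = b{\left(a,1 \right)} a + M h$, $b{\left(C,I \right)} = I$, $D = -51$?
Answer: $\frac{398067}{1690} \approx 235.54$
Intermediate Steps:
$M = -5$ ($M = \left(-33\right) \frac{1}{21} - \frac{24}{7} = - \frac{11}{7} - \frac{24}{7} = -5$)
$l{\left(a,h \right)} = a - 5 h$ ($l{\left(a,h \right)} = 1 a - 5 h = a - 5 h$)
$- \frac{3720}{l{\left(D,-7 \right)}} - \frac{2571}{-845} = - \frac{3720}{-51 - -35} - \frac{2571}{-845} = - \frac{3720}{-51 + 35} - - \frac{2571}{845} = - \frac{3720}{-16} + \frac{2571}{845} = \left(-3720\right) \left(- \frac{1}{16}\right) + \frac{2571}{845} = \frac{465}{2} + \frac{2571}{845} = \frac{398067}{1690}$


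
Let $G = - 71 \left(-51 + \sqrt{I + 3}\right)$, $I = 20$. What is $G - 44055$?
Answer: $-40434 - 71 \sqrt{23} \approx -40775.0$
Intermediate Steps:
$G = 3621 - 71 \sqrt{23}$ ($G = - 71 \left(-51 + \sqrt{20 + 3}\right) = - 71 \left(-51 + \sqrt{23}\right) = 3621 - 71 \sqrt{23} \approx 3280.5$)
$G - 44055 = \left(3621 - 71 \sqrt{23}\right) - 44055 = -40434 - 71 \sqrt{23}$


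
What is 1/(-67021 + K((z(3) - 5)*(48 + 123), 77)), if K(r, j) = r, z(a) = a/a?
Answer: -1/67705 ≈ -1.4770e-5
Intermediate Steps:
z(a) = 1
1/(-67021 + K((z(3) - 5)*(48 + 123), 77)) = 1/(-67021 + (1 - 5)*(48 + 123)) = 1/(-67021 - 4*171) = 1/(-67021 - 684) = 1/(-67705) = -1/67705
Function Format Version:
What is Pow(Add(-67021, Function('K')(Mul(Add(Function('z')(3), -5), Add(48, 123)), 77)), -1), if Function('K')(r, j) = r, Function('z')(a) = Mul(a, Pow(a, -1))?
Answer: Rational(-1, 67705) ≈ -1.4770e-5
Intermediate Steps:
Function('z')(a) = 1
Pow(Add(-67021, Function('K')(Mul(Add(Function('z')(3), -5), Add(48, 123)), 77)), -1) = Pow(Add(-67021, Mul(Add(1, -5), Add(48, 123))), -1) = Pow(Add(-67021, Mul(-4, 171)), -1) = Pow(Add(-67021, -684), -1) = Pow(-67705, -1) = Rational(-1, 67705)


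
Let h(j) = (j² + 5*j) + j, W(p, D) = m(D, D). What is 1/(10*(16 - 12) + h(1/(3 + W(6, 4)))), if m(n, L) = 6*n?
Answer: 729/29323 ≈ 0.024861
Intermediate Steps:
W(p, D) = 6*D
h(j) = j² + 6*j
1/(10*(16 - 12) + h(1/(3 + W(6, 4)))) = 1/(10*(16 - 12) + (6 + 1/(3 + 6*4))/(3 + 6*4)) = 1/(10*4 + (6 + 1/(3 + 24))/(3 + 24)) = 1/(40 + (6 + 1/27)/27) = 1/(40 + (1/27)*(163/27)) = 1/(40 + 163/729) = 1/(29323/729) = 729/29323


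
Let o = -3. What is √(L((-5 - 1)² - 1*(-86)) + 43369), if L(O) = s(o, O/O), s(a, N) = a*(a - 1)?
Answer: √43381 ≈ 208.28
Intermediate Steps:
s(a, N) = a*(-1 + a)
L(O) = 12 (L(O) = -3*(-1 - 3) = -3*(-4) = 12)
√(L((-5 - 1)² - 1*(-86)) + 43369) = √(12 + 43369) = √43381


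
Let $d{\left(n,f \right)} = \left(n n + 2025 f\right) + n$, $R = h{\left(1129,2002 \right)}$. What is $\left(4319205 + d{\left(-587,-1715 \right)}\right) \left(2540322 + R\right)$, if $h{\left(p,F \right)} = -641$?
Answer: $3023012770472$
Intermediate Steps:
$R = -641$
$d{\left(n,f \right)} = n + n^{2} + 2025 f$ ($d{\left(n,f \right)} = \left(n^{2} + 2025 f\right) + n = n + n^{2} + 2025 f$)
$\left(4319205 + d{\left(-587,-1715 \right)}\right) \left(2540322 + R\right) = \left(4319205 + \left(-587 + \left(-587\right)^{2} + 2025 \left(-1715\right)\right)\right) \left(2540322 - 641\right) = \left(4319205 - 3128893\right) 2539681 = 1190312 \cdot 2539681 = 3023012770472$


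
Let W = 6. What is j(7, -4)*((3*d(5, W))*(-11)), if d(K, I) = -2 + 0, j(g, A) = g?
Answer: 462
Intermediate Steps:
d(K, I) = -2
j(7, -4)*((3*d(5, W))*(-11)) = 7*((3*(-2))*(-11)) = 7*(-6*(-11)) = 7*66 = 462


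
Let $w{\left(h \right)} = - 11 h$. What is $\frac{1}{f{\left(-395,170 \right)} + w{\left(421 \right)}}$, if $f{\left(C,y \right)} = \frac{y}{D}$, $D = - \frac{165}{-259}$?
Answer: $- \frac{33}{144017} \approx -0.00022914$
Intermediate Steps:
$D = \frac{165}{259}$ ($D = \left(-165\right) \left(- \frac{1}{259}\right) = \frac{165}{259} \approx 0.63707$)
$f{\left(C,y \right)} = \frac{259 y}{165}$ ($f{\left(C,y \right)} = \frac{y}{\frac{165}{259}} = y \frac{259}{165} = \frac{259 y}{165}$)
$\frac{1}{f{\left(-395,170 \right)} + w{\left(421 \right)}} = \frac{1}{\frac{259}{165} \cdot 170 - 4631} = \frac{1}{\frac{8806}{33} - 4631} = \frac{1}{- \frac{144017}{33}} = - \frac{33}{144017}$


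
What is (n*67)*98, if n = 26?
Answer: 170716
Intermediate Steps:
(n*67)*98 = (26*67)*98 = 1742*98 = 170716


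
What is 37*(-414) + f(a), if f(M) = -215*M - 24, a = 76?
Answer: -31682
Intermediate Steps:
f(M) = -24 - 215*M
37*(-414) + f(a) = 37*(-414) + (-24 - 215*76) = -15318 + (-24 - 16340) = -15318 - 16364 = -31682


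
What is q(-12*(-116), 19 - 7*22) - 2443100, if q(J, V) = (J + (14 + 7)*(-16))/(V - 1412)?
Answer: -3779476756/1547 ≈ -2.4431e+6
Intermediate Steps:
q(J, V) = (-336 + J)/(-1412 + V) (q(J, V) = (J + 21*(-16))/(-1412 + V) = (J - 336)/(-1412 + V) = (-336 + J)/(-1412 + V))
q(-12*(-116), 19 - 7*22) - 2443100 = (-336 - 12*(-116))/(-1412 + (19 - 7*22)) - 2443100 = (-336 + 1392)/(-1412 + (19 - 154)) - 2443100 = 1056/(-1412 - 135) - 2443100 = 1056/(-1547) - 2443100 = -1/1547*1056 - 2443100 = -1056/1547 - 2443100 = -3779476756/1547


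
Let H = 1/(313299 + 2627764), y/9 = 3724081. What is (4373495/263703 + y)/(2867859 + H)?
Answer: 12997243195514401933/1112108595955449477 ≈ 11.687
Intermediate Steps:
y = 33516729 (y = 9*3724081 = 33516729)
H = 1/2941063 ≈ 3.4001e-7
(4373495/263703 + y)/(2867859 + H) = (4373495/263703 + 33516729)/(2867859 + 1/2941063) = (4373495*(1/263703) + 33516729)/(8434553994118/2941063) = (4373495/263703 + 33516729)*(2941063/8434553994118) = (8838466360982/263703)*(2941063/8434553994118) = 12997243195514401933/1112108595955449477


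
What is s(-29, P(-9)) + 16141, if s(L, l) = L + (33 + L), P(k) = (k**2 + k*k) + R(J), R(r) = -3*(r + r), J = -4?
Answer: 16116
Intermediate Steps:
R(r) = -6*r
P(k) = 24 + 2*k**2 (P(k) = (k**2 + k*k) - 6*(-4) = (k**2 + k**2) + 24 = 2*k**2 + 24 = 24 + 2*k**2)
s(L, l) = 33 + 2*L
s(-29, P(-9)) + 16141 = (33 + 2*(-29)) + 16141 = (33 - 58) + 16141 = -25 + 16141 = 16116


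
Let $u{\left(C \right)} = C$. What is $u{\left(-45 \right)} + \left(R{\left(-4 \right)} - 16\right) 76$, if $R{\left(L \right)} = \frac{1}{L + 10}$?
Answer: $- \frac{3745}{3} \approx -1248.3$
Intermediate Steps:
$R{\left(L \right)} = \frac{1}{10 + L}$
$u{\left(-45 \right)} + \left(R{\left(-4 \right)} - 16\right) 76 = -45 + \left(\frac{1}{10 - 4} - 16\right) 76 = -45 + \left(\frac{1}{6} - 16\right) 76 = -45 - \frac{3610}{3} = - \frac{3745}{3}$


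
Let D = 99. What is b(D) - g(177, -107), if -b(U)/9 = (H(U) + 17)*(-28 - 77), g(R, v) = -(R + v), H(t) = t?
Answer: 109690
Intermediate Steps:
g(R, v) = -R - v
b(U) = 16065 + 945*U (b(U) = -9*(U + 17)*(-28 - 77) = -9*(17 + U)*(-105) = -9*(-1785 - 105*U) = 16065 + 945*U)
b(D) - g(177, -107) = (16065 + 945*99) - (-1*177 - 1*(-107)) = (16065 + 93555) - (-177 + 107) = 109620 - 1*(-70) = 109620 + 70 = 109690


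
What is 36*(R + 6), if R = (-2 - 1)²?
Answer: 540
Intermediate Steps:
R = 9 (R = (-3)² = 9)
36*(R + 6) = 36*(9 + 6) = 36*15 = 540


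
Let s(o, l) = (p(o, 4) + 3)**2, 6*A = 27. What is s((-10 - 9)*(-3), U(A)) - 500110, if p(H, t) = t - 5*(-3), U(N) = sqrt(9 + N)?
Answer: -499626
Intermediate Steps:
A = 9/2 (A = (1/6)*27 = 9/2 ≈ 4.5000)
p(H, t) = 15 + t (p(H, t) = t + 15 = 15 + t)
s(o, l) = 484 (s(o, l) = ((15 + 4) + 3)**2 = (19 + 3)**2 = 22**2 = 484)
s((-10 - 9)*(-3), U(A)) - 500110 = 484 - 500110 = -499626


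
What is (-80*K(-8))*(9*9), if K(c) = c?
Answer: 51840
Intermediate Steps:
(-80*K(-8))*(9*9) = (-80*(-8))*(9*9) = 640*81 = 51840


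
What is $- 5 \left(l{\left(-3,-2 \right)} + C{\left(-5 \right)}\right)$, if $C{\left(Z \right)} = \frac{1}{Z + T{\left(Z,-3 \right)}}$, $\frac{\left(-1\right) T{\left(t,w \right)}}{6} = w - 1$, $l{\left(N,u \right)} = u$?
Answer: $\frac{185}{19} \approx 9.7368$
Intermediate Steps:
$T{\left(t,w \right)} = 6 - 6 w$ ($T{\left(t,w \right)} = - 6 \left(w - 1\right) = - 6 \left(-1 + w\right) = 6 - 6 w$)
$C{\left(Z \right)} = \frac{1}{24 + Z}$ ($C{\left(Z \right)} = \frac{1}{Z + \left(6 - -18\right)} = \frac{1}{Z + \left(6 + 18\right)} = \frac{1}{Z + 24} = \frac{1}{24 + Z}$)
$- 5 \left(l{\left(-3,-2 \right)} + C{\left(-5 \right)}\right) = - 5 \left(-2 + \frac{1}{24 - 5}\right) = - 5 \left(-2 + \frac{1}{19}\right) = \left(-5\right) \left(- \frac{37}{19}\right) = \frac{185}{19}$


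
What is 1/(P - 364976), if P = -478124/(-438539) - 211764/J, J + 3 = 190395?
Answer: -6957859774/2539451981857773 ≈ -2.7399e-6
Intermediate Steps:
J = 190392 (J = -3 + 190395 = 190392)
P = -152982349/6957859774 (P = -478124/(-438539) - 211764/190392 = -478124*(-1/438539) - 211764*1/190392 = 478124/438539 - 17647/15866 = -152982349/6957859774 ≈ -0.021987)
1/(P - 364976) = 1/(-152982349/6957859774 - 364976) = 1/(-2539451981857773/6957859774) = -6957859774/2539451981857773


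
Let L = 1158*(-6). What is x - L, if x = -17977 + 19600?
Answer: 8571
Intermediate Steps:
x = 1623
L = -6948
x - L = 1623 - 1*(-6948) = 1623 + 6948 = 8571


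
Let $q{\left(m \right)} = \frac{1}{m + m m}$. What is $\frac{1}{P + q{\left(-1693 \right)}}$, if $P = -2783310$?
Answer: $- \frac{2864556}{7972947360359} \approx -3.5928 \cdot 10^{-7}$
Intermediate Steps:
$q{\left(m \right)} = \frac{1}{m + m^{2}}$
$\frac{1}{P + q{\left(-1693 \right)}} = \frac{1}{-2783310 + \frac{1}{\left(-1693\right) \left(1 - 1693\right)}} = \frac{1}{-2783310 - \frac{1}{1693 \left(-1692\right)}} = \frac{1}{-2783310 - - \frac{1}{2864556}} = \frac{1}{-2783310 + \frac{1}{2864556}} = \frac{1}{- \frac{7972947360359}{2864556}} = - \frac{2864556}{7972947360359}$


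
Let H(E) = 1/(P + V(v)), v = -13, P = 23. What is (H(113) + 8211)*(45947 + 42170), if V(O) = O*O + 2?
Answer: 140364653395/194 ≈ 7.2353e+8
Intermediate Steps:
V(O) = 2 + O² (V(O) = O² + 2 = 2 + O²)
H(E) = 1/194 (H(E) = 1/(23 + (2 + (-13)²)) = 1/(23 + (2 + 169)) = 1/(23 + 171) = 1/194)
(H(113) + 8211)*(45947 + 42170) = (1/194 + 8211)*(45947 + 42170) = (1592935/194)*88117 = 140364653395/194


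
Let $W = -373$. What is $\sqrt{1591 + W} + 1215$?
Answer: $1215 + \sqrt{1218} \approx 1249.9$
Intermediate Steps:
$\sqrt{1591 + W} + 1215 = \sqrt{1591 - 373} + 1215 = \sqrt{1218} + 1215 = 1215 + \sqrt{1218}$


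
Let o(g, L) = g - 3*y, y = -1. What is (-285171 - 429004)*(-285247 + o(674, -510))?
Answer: 203232779750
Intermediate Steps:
o(g, L) = 3 + g (o(g, L) = g - 3*(-1) = g + 3 = 3 + g)
(-285171 - 429004)*(-285247 + o(674, -510)) = (-285171 - 429004)*(-285247 + (3 + 674)) = -714175*(-285247 + 677) = -714175*(-284570) = 203232779750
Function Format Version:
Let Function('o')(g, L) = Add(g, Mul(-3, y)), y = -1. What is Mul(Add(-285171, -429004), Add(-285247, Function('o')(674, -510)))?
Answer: 203232779750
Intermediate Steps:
Function('o')(g, L) = Add(3, g) (Function('o')(g, L) = Add(g, Mul(-3, -1)) = Add(g, 3) = Add(3, g))
Mul(Add(-285171, -429004), Add(-285247, Function('o')(674, -510))) = Mul(Add(-285171, -429004), Add(-285247, Add(3, 674))) = Mul(-714175, Add(-285247, 677)) = Mul(-714175, -284570) = 203232779750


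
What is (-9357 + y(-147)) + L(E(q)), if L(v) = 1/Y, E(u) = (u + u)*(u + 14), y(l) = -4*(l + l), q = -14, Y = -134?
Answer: -1096255/134 ≈ -8181.0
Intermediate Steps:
y(l) = -8*l
E(u) = 2*u*(14 + u) (E(u) = (2*u)*(14 + u) = 2*u*(14 + u))
L(v) = -1/134 (L(v) = 1/(-134) = -1/134)
(-9357 + y(-147)) + L(E(q)) = (-9357 - 8*(-147)) - 1/134 = (-9357 + 1176) - 1/134 = -8181 - 1/134 = -1096255/134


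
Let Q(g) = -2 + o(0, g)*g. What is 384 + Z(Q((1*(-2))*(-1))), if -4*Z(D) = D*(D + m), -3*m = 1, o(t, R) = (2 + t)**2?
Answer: 751/2 ≈ 375.50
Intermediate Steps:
m = -1/3 (m = -1/3*1 = -1/3 ≈ -0.33333)
Q(g) = -2 + 4*g (Q(g) = -2 + (2 + 0)**2*g = -2 + 2**2*g = -2 + 4*g)
Z(D) = -D*(-1/3 + D)/4 (Z(D) = -D*(D - 1/3)/4 = -D*(-1/3 + D)/4)
384 + Z(Q((1*(-2))*(-1))) = 384 + (-2 + 4*((1*(-2))*(-1)))*(1 - 3*(-2 + 4*((1*(-2))*(-1))))/12 = 384 + (-2 + 4*(-2*(-1)))*(1 - 3*(-2 + 4*(-2*(-1))))/12 = 384 + (-2 + 4*2)*(1 - 3*(-2 + 4*2))/12 = 384 + (-2 + 8)*(1 - 3*(-2 + 8))/12 = 384 + (1/12)*6*(1 - 3*6) = 384 + (1/12)*6*(1 - 18) = 384 + (1/12)*6*(-17) = 384 - 17/2 = 751/2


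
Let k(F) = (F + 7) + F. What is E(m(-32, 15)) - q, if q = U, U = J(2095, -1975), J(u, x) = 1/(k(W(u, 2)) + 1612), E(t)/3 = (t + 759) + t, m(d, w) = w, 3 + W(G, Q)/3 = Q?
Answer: 3817970/1613 ≈ 2367.0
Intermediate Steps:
W(G, Q) = -9 + 3*Q
E(t) = 2277 + 6*t (E(t) = 3*((t + 759) + t) = 3*((759 + t) + t) = 3*(759 + 2*t) = 2277 + 6*t)
k(F) = 7 + 2*F (k(F) = (7 + F) + F = 7 + 2*F)
J(u, x) = 1/1613 (J(u, x) = 1/((7 + 2*(-9 + 3*2)) + 1612) = 1/((7 + 2*(-9 + 6)) + 1612) = 1/((7 + 2*(-3)) + 1612) = 1/((7 - 6) + 1612) = 1/(1 + 1612) = 1/1613)
U = 1/1613 ≈ 0.00061996
q = 1/1613 ≈ 0.00061996
E(m(-32, 15)) - q = (2277 + 6*15) - 1*1/1613 = (2277 + 90) - 1/1613 = 2367 - 1/1613 = 3817970/1613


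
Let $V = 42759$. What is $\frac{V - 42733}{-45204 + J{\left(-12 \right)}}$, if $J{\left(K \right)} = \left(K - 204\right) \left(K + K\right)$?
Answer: $- \frac{13}{20010} \approx -0.00064967$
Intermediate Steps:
$J{\left(K \right)} = 2 K \left(-204 + K\right)$ ($J{\left(K \right)} = \left(-204 + K\right) 2 K = 2 K \left(-204 + K\right)$)
$\frac{V - 42733}{-45204 + J{\left(-12 \right)}} = \frac{42759 - 42733}{-45204 + 2 \left(-12\right) \left(-204 - 12\right)} = \frac{26}{-45204 + 2 \left(-12\right) \left(-216\right)} = \frac{26}{-45204 + 5184} = \frac{26}{-40020} = 26 \left(- \frac{1}{40020}\right) = - \frac{13}{20010}$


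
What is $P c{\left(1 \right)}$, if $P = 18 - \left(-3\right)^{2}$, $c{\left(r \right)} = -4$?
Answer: $-36$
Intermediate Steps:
$P = 9$ ($P = 18 - 9 = 9$)
$P c{\left(1 \right)} = 9 \left(-4\right) = -36$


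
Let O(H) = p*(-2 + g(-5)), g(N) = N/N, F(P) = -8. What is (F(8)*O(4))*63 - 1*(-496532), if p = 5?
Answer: 499052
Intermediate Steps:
g(N) = 1
O(H) = -5 (O(H) = 5*(-2 + 1) = 5*(-1) = -5)
(F(8)*O(4))*63 - 1*(-496532) = -8*(-5)*63 - 1*(-496532) = 40*63 + 496532 = 2520 + 496532 = 499052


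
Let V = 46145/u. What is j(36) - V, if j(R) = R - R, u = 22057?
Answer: -46145/22057 ≈ -2.0921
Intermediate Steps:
j(R) = 0
V = 46145/22057 ≈ 2.0921
j(36) - V = 0 - 1*46145/22057 = 0 - 46145/22057 = -46145/22057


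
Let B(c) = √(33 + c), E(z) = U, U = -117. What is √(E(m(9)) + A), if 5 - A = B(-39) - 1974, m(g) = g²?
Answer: √(1862 - I*√6) ≈ 43.151 - 0.0284*I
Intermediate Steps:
E(z) = -117
A = 1979 - I*√6 (A = 5 - (√(33 - 39) - 1974) = 5 - (√(-6) - 1974) = 5 - (I*√6 - 1974) = 5 - (-1974 + I*√6) = 5 + (1974 - I*√6) = 1979 - I*√6 ≈ 1979.0 - 2.4495*I)
√(E(m(9)) + A) = √(-117 + (1979 - I*√6)) = √(1862 - I*√6)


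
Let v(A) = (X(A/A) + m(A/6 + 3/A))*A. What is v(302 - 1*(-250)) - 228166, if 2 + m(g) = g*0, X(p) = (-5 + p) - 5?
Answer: -234238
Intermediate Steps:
X(p) = -10 + p
m(g) = -2 (m(g) = -2 + g*0 = -2 + 0 = -2)
v(A) = -11*A (v(A) = ((-10 + A/A) - 2)*A = ((-10 + 1) - 2)*A = (-9 - 2)*A = -11*A)
v(302 - 1*(-250)) - 228166 = -11*(302 - 1*(-250)) - 228166 = -11*(302 + 250) - 228166 = -11*552 - 228166 = -6072 - 228166 = -234238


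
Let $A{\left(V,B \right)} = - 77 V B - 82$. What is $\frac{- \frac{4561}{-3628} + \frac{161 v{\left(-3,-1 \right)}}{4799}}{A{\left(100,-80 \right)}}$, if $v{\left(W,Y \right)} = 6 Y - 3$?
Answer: $\frac{16631267}{10723607868696} \approx 1.5509 \cdot 10^{-6}$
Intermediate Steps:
$A{\left(V,B \right)} = -82 - 77 B V$ ($A{\left(V,B \right)} = - 77 B V - 82 = -82 - 77 B V$)
$v{\left(W,Y \right)} = -3 + 6 Y$
$\frac{- \frac{4561}{-3628} + \frac{161 v{\left(-3,-1 \right)}}{4799}}{A{\left(100,-80 \right)}} = \frac{- \frac{4561}{-3628} + \frac{161 \left(-3 + 6 \left(-1\right)\right)}{4799}}{-82 - \left(-6160\right) 100} = \frac{\left(-4561\right) \left(- \frac{1}{3628}\right) + 161 \left(-3 - 6\right) \frac{1}{4799}}{-82 + 616000} = \frac{\frac{4561}{3628} + 161 \left(-9\right) \frac{1}{4799}}{615918} = \left(\frac{4561}{3628} - \frac{1449}{4799}\right) \frac{1}{615918} = \frac{16631267}{17410772} \cdot \frac{1}{615918} = \frac{16631267}{10723607868696}$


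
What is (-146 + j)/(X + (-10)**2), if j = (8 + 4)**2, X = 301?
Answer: -2/401 ≈ -0.0049875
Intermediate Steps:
j = 144 (j = 12**2 = 144)
(-146 + j)/(X + (-10)**2) = (-146 + 144)/(301 + (-10)**2) = -2/(301 + 100) = -2/401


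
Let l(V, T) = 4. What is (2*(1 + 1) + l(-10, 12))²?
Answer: 64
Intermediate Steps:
(2*(1 + 1) + l(-10, 12))² = (2*(1 + 1) + 4)² = (2*2 + 4)² = (4 + 4)² = 8² = 64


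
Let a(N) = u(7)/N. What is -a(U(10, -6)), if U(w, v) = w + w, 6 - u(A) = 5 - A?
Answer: -⅖ ≈ -0.40000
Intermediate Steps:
u(A) = 1 + A (u(A) = 6 - (5 - A) = 6 + (-5 + A) = 1 + A)
U(w, v) = 2*w
a(N) = 8/N (a(N) = (1 + 7)/N = 8/N)
-a(U(10, -6)) = -8/(2*10) = -8/20 = -1*⅖ = -⅖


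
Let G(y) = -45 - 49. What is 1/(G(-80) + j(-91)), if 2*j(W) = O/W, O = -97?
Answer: -182/17011 ≈ -0.010699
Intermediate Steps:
G(y) = -94
j(W) = -97/(2*W) (j(W) = (-97/W)/2 = -97/(2*W))
1/(G(-80) + j(-91)) = 1/(-94 - 97/2/(-91)) = 1/(-94 - 97/2*(-1/91)) = 1/(-94 + 97/182) = 1/(-17011/182) = -182/17011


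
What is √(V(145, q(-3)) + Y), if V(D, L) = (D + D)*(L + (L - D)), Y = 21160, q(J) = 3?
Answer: 5*I*√766 ≈ 138.38*I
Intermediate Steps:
V(D, L) = 2*D*(-D + 2*L) (V(D, L) = (2*D)*(-D + 2*L) = 2*D*(-D + 2*L))
√(V(145, q(-3)) + Y) = √(2*145*(-1*145 + 2*3) + 21160) = √(2*145*(-145 + 6) + 21160) = √(2*145*(-139) + 21160) = √(-40310 + 21160) = √(-19150) = 5*I*√766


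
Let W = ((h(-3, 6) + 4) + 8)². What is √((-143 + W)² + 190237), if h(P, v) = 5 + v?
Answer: 31*√353 ≈ 582.44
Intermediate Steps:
W = 529 (W = (((5 + 6) + 4) + 8)² = ((11 + 4) + 8)² = (15 + 8)² = 23² = 529)
√((-143 + W)² + 190237) = √((-143 + 529)² + 190237) = √(386² + 190237) = √(148996 + 190237) = √339233 = 31*√353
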